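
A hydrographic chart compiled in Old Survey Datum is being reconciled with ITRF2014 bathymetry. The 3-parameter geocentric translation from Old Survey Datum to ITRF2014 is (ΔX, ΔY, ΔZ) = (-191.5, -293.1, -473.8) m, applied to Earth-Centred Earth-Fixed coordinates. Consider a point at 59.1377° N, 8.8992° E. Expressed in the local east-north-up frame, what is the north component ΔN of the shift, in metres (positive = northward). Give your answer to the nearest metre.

ΔN = -42 m

The local north axis is (−sin φ cos λ, −sin φ sin λ, cos φ), giving ΔN = 162.405 + 38.921 − 243.048 = -41.72 m.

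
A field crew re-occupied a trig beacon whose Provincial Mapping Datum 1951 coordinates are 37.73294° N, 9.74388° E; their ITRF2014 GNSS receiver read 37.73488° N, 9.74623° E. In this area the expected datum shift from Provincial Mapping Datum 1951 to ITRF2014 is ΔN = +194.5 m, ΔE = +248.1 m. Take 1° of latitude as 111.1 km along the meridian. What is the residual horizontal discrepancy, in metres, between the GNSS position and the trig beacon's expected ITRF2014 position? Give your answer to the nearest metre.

Observed coordinate differences: Δφ = +0.00194°, Δλ = +0.00235°.
Converting to metres (1° lat = 111100 m, cos φ = 0.790872): observed ΔN = 215.5 m, observed ΔE = 206.5 m.
Subtracting the expected shift leaves a residual of 215.5 − (194.5) = 21.0 m north and 206.5 − (248.1) = -41.6 m east.
Residual distance = √(21.0² + (-41.6)²) = 46.6 m.

47 m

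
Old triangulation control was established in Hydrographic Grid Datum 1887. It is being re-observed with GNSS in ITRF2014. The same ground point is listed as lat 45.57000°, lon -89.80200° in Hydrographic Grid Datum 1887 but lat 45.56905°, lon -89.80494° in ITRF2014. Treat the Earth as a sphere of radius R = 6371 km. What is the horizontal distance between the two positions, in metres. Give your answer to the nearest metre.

Δφ = 45.56905° − 45.57000° = -0.00095°; Δλ = -89.80494° − -89.80200° = -0.00294°.
1° along a meridian = πR/180 = 111195 m.
ΔN = Δφ × 111195 = -105.6 m; ΔE = Δλ × 111195 × cos(45.57000°) = -0.00294 × 111195 × 0.700037 = -228.9 m.
Distance = √(ΔE² + ΔN²) = √((-228.9)² + (-105.6)²) = 252.1 m.

252 m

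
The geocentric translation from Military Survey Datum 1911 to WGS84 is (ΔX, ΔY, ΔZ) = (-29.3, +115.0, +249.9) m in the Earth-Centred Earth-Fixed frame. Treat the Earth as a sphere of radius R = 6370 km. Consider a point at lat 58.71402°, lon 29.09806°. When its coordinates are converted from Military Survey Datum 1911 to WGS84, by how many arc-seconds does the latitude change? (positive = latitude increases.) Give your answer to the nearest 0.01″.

Δφ = 3.36″

sin φ = 0.854586, cos φ = 0.519310, sin λ = 0.486306, cos λ = 0.873789.
North component: ΔN = −sin φ cos λ·ΔX − sin φ sin λ·ΔY + cos φ·ΔZ = −(0.854586)(0.873789)(-29.3) − (0.854586)(0.486306)(115.0) + (0.519310)(249.9) = 103.86 m.
1° of latitude spans πR/180 = 111177 m, so Δφ = 103.86 / 111177 × 3600 = 3.363″.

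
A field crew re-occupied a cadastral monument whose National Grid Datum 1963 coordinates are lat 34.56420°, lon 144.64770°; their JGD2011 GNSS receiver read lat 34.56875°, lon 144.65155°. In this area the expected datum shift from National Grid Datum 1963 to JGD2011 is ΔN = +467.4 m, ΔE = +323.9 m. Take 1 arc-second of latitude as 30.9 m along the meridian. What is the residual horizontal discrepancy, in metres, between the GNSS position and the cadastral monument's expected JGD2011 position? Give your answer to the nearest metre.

Observed coordinate differences: Δφ = +0.00455°, Δλ = +0.00385°.
Converting to metres (1° lat = 111240 m, cos φ = 0.823491): observed ΔN = 506.1 m, observed ΔE = 352.7 m.
Subtracting the expected shift leaves a residual of 506.1 − (467.4) = 38.7 m north and 352.7 − (323.9) = 28.8 m east.
Residual distance = √(38.7² + 28.8²) = 48.3 m.

48 m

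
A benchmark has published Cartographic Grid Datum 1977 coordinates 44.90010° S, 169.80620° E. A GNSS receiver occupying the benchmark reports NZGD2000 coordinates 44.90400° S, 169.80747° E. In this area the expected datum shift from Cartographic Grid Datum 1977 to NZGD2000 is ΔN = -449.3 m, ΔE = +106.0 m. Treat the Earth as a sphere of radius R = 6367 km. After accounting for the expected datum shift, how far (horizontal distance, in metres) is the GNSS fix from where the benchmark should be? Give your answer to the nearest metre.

17 m

Observed coordinate differences: Δφ = -0.00390°, Δλ = +0.00127°.
Converting to metres (1° lat = 111125 m, cos φ = 0.708339): observed ΔN = -433.4 m, observed ΔE = 100.0 m.
Subtracting the expected shift leaves a residual of -433.4 − (-449.3) = 15.9 m north and 100.0 − (106.0) = -6.0 m east.
Residual distance = √(15.9² + (-6.0)²) = 17.0 m.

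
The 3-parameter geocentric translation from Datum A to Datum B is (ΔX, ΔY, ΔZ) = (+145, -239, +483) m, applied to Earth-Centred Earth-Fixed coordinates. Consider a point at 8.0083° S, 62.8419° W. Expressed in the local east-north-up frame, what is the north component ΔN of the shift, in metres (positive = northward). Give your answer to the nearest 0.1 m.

The local north axis is (−sin φ cos λ, −sin φ sin λ, cos φ), giving ΔN = 9.221 + 29.626 + 478.290 = 517.14 m.

ΔN = 517.1 m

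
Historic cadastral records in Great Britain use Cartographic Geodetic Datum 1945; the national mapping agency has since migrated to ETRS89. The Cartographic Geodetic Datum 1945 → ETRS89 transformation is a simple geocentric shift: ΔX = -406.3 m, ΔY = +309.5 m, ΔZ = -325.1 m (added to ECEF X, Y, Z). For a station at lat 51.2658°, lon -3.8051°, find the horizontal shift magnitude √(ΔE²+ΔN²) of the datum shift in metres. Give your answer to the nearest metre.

At φ = 51.2658°, λ = -3.8051°: sin φ = 0.780057, cos φ = 0.625708, sin λ = -0.066363, cos λ = 0.997796.
ΔE = −sin λ·ΔX + cos λ·ΔY = −(-0.066363)·(-406.3) + (0.997796)·(309.5) = 281.85 m.
ΔN = −sin φ cos λ·ΔX − sin φ sin λ·ΔY + cos φ·ΔZ = −(0.780057)(0.997796)(-406.3) − (0.780057)(-0.066363)(309.5) + (0.625708)(-325.1) = 128.84 m.
Horizontal magnitude = √(ΔE² + ΔN²) = √(281.85² + 128.84²) = 309.91 m.

310 m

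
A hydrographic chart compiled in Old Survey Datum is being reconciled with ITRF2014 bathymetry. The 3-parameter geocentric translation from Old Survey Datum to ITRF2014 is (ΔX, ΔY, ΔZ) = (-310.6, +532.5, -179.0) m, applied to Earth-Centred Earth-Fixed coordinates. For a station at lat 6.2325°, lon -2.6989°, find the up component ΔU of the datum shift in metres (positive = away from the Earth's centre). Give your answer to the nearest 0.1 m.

ΔU = -352.8 m

The local up (radial) axis is (cos φ cos λ, cos φ sin λ, sin φ), giving ΔU = -308.422 − 24.926 − 19.433 = -352.78 m.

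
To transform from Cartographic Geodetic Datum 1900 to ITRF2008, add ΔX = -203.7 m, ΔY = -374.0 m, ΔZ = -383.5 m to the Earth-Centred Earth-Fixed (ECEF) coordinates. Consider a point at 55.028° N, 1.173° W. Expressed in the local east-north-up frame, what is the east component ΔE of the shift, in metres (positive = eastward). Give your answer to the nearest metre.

ΔE = -378 m

At φ = 55.028°, λ = -1.173°: sin φ = 0.819432, cos φ = 0.573176, sin λ = -0.020471, cos λ = 0.999790.
ΔE = −sin λ·ΔX + cos λ·ΔY = −(-0.020471)·(-203.7) + (0.999790)·(-374.0) = -378.09 m.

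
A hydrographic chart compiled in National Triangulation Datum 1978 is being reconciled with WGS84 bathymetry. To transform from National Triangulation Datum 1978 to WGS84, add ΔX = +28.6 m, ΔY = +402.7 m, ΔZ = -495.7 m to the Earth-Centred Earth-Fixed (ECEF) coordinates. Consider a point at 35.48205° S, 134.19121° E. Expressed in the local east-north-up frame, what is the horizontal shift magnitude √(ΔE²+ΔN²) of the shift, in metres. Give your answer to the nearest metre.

390 m

The local east axis at (φ, λ) is (−sin λ, cos λ, 0), so ΔE = −sin(134.19121°)·28.6 + cos(134.19121°)·402.7 = -301.21 m.
The local north axis is (−sin φ cos λ, −sin φ sin λ, cos φ), giving ΔN = -11.572 + 167.600 − 403.647 = -247.62 m.
Horizontal magnitude = √(ΔE² + ΔN²) = √((-301.21)² + (-247.62)²) = 389.93 m.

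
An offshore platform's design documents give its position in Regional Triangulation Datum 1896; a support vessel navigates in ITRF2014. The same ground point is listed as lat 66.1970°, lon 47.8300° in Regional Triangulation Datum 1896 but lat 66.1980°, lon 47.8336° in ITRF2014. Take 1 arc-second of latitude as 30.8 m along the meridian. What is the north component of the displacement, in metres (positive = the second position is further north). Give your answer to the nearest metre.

ΔN = 111 m

Δφ = 66.1980° − 66.1970° = +0.0010°; Δλ = 47.8336° − 47.8300° = +0.0036°.
1° of latitude = 3600 × 30.80 = 110880 m.
ΔN = Δφ × 110880 = 110.9 m; ΔE = Δλ × 110880 × cos(66.1970°) = +0.0036 × 110880 × 0.403593 = 161.1 m.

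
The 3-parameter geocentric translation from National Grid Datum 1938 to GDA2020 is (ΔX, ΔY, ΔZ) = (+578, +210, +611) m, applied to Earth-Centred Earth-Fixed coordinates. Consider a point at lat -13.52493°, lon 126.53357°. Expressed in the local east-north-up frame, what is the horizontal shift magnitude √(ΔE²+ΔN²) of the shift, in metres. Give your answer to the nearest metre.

808 m

At φ = -13.52493°, λ = 126.53357°: sin φ = -0.233868, cos φ = 0.972268, sin λ = 0.803508, cos λ = -0.595294.
ΔE = −sin λ·ΔX + cos λ·ΔY = −(0.803508)·(578) + (-0.595294)·(210) = -589.44 m.
ΔN = −sin φ cos λ·ΔX − sin φ sin λ·ΔY + cos φ·ΔZ = −(-0.233868)(-0.595294)(578) − (-0.233868)(0.803508)(210) + (0.972268)(611) = 553.05 m.
Horizontal magnitude = √(ΔE² + ΔN²) = √((-589.44)² + 553.05²) = 808.27 m.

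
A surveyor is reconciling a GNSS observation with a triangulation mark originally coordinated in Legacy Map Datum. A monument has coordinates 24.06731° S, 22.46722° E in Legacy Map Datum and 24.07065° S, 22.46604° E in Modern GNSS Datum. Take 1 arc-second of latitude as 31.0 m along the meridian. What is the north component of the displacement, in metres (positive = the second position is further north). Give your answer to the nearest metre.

Δφ = -24.07065° − -24.06731° = -0.00334°; Δλ = 22.46604° − 22.46722° = -0.00118°.
1° of latitude = 3600 × 31.00 = 111600 m.
ΔN = Δφ × 111600 = -372.7 m; ΔE = Δλ × 111600 × cos(-24.06731°) = -0.00118 × 111600 × 0.913067 = -120.2 m.

ΔN = -373 m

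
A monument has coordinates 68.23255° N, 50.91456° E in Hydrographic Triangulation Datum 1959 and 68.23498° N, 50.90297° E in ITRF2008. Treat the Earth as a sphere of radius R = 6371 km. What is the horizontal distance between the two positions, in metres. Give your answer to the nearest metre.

Δφ = 68.23498° − 68.23255° = +0.00243°; Δλ = 50.90297° − 50.91456° = -0.01159°.
1° along a meridian = πR/180 = 111195 m.
ΔN = Δφ × 111195 = 270.2 m; ΔE = Δλ × 111195 × cos(68.23255°) = -0.01159 × 111195 × 0.370840 = -477.9 m.
Distance = √(ΔE² + ΔN²) = √((-477.9)² + 270.2²) = 549.0 m.

549 m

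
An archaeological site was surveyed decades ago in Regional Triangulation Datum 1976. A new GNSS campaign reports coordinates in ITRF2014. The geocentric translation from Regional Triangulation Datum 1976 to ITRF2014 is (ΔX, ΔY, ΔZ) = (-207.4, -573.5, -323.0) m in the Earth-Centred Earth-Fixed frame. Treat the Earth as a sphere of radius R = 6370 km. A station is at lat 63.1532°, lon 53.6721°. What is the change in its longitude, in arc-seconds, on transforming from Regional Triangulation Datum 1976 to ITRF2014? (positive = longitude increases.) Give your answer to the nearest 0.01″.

Δλ = -12.38″

sin φ = 0.892217, cos φ = 0.451606, sin λ = 0.805640, cos λ = 0.592406.
East component: ΔE = −sin λ·ΔX + cos λ·ΔY = −(0.805640)(-207.4) + (0.592406)(-573.5) = -172.65 m.
1° of latitude spans πR/180 = 111177 m; at latitude φ, 1° of longitude spans that × cos φ = 50208.5 m, so Δλ = -172.65 / 50208.5 × 3600 = -12.380″.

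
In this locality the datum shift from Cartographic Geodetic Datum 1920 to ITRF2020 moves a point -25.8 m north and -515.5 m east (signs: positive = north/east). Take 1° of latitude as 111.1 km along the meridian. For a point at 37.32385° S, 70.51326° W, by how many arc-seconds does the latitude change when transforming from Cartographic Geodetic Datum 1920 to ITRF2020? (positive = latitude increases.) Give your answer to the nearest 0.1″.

Δφ = -0.8″

1° of latitude = 111.1 km, so Δφ = -25.8 / 111100 = -0.0002322° = -0.836″.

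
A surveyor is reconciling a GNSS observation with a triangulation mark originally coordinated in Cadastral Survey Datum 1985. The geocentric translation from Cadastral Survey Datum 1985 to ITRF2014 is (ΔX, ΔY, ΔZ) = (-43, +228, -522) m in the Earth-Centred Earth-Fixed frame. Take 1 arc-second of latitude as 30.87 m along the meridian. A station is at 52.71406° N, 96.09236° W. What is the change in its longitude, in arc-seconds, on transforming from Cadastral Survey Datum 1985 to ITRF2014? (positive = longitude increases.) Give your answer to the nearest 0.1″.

Δλ = -3.6″

sin φ = 0.795622, cos φ = 0.605793, sin λ = -0.994352, cos λ = -0.106131.
East component: ΔE = −sin λ·ΔX + cos λ·ΔY = −(-0.994352)(-43) + (-0.106131)(228) = -66.96 m.
1° of latitude spans 3600 × 30.87 = 111132 m; at latitude φ, 1° of longitude spans that × cos φ = 67323.0 m, so Δλ = -66.96 / 67323.0 × 3600 = -3.580″.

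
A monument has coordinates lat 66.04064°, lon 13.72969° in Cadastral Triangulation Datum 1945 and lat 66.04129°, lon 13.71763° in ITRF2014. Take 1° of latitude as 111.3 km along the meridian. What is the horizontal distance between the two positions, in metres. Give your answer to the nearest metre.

550 m

Δφ = 66.04129° − 66.04064° = +0.00065°; Δλ = 13.71763° − 13.72969° = -0.01206°.
ΔN = Δφ × 111300 = 72.3 m; ΔE = Δλ × 111300 × cos(66.04064°) = -0.01206 × 111300 × 0.406089 = -545.1 m.
Distance = √(ΔE² + ΔN²) = √((-545.1)² + 72.3²) = 549.9 m.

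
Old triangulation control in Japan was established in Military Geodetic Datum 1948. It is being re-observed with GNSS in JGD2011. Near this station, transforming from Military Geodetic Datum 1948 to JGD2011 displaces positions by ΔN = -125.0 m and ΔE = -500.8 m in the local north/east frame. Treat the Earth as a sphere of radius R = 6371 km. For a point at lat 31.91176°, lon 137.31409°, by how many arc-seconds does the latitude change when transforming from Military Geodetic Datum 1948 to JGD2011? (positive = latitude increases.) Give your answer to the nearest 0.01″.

On a sphere of radius R, 1 rad of latitude = R, so Δφ = ΔN / R = -125.0 / 6371000 = -1.9620e-05 rad = -4.047″.

Δφ = -4.05″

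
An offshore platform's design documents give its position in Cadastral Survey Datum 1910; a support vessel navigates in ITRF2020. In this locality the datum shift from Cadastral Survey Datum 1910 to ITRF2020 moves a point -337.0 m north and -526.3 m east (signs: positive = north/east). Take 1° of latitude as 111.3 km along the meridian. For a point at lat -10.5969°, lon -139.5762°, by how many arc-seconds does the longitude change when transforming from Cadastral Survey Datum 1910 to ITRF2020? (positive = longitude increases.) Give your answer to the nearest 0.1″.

At latitude -10.5969°, cos φ = 0.982945.
1° of longitude at this latitude = 111.3 × cos φ = 109.40 km, so Δλ = -526.3 / 109401.8 = -0.0048107° = -17.319″.

Δλ = -17.3″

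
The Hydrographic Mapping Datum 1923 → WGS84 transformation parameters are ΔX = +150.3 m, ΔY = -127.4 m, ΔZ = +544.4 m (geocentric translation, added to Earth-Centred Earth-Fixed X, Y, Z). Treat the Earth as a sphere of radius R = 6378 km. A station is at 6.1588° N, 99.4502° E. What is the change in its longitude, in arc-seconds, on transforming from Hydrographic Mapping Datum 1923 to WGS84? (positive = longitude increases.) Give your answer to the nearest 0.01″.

sin φ = 0.107284, cos φ = 0.994228, sin λ = 0.986429, cos λ = -0.164190.
East component: ΔE = −sin λ·ΔX + cos λ·ΔY = −(0.986429)(150.3) + (-0.164190)(-127.4) = -127.34 m.
1° of latitude spans πR/180 = 111317 m; at latitude φ, 1° of longitude spans that × cos φ = 110674.6 m, so Δλ = -127.34 / 110674.6 × 3600 = -4.142″.

Δλ = -4.14″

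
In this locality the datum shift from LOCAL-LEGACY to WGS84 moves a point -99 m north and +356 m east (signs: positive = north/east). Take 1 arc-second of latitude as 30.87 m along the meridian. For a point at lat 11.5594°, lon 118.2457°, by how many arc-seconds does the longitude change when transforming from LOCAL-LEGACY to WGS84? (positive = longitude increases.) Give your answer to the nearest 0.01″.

Δλ = 11.77″

At latitude 11.5594°, cos φ = 0.979717.
1″ of longitude at this latitude = 30.87 × cos φ = 30.2439 m, so Δλ = 356.0 / 30.2439 = 11.771″.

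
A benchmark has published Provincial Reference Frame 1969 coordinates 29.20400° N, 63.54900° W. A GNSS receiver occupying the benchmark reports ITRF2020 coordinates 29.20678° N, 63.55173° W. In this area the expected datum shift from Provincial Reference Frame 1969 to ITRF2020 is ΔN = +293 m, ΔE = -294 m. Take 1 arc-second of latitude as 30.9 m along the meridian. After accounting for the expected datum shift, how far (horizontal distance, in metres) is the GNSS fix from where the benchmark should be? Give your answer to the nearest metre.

Observed coordinate differences: Δφ = +0.00278°, Δλ = -0.00273°.
Converting to metres (1° lat = 111240 m, cos φ = 0.872888): observed ΔN = 309.2 m, observed ΔE = -265.1 m.
Subtracting the expected shift leaves a residual of 309.2 − (293) = 16.2 m north and -265.1 − (-294) = 28.9 m east.
Residual distance = √(16.2² + 28.9²) = 33.2 m.

33 m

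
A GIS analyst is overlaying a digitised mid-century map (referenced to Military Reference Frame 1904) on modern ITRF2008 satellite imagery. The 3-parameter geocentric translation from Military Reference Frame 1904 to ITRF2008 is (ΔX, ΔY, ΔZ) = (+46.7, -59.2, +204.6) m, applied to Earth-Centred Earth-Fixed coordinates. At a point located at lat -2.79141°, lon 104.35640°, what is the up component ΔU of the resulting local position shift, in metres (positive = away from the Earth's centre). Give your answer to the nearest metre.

ΔU = -79 m

The local up (radial) axis is (cos φ cos λ, cos φ sin λ, sin φ), giving ΔU = -11.566 − 57.283 − 9.964 = -78.81 m.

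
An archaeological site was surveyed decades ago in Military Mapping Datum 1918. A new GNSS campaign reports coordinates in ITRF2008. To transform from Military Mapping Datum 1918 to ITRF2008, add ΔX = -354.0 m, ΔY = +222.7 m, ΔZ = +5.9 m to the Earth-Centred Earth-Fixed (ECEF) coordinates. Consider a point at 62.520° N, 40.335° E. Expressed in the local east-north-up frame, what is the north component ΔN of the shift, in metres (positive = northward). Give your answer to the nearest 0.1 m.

The local north axis is (−sin φ cos λ, −sin φ sin λ, cos φ), giving ΔN = 239.399 − 127.880 + 2.722 = 114.24 m.

ΔN = 114.2 m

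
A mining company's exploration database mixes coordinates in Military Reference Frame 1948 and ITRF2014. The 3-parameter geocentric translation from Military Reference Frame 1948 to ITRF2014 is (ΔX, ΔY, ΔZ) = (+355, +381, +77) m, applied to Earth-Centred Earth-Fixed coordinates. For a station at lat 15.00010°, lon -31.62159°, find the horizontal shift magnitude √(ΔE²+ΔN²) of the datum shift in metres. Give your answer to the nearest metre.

At φ = 15.00010°, λ = -31.62159°: sin φ = 0.258821, cos φ = 0.965925, sin λ = -0.524307, cos λ = 0.851529.
ΔE = −sin λ·ΔX + cos λ·ΔY = −(-0.524307)·(355) + (0.851529)·(381) = 510.56 m.
ΔN = −sin φ cos λ·ΔX − sin φ sin λ·ΔY + cos φ·ΔZ = −(0.258821)(0.851529)(355) − (0.258821)(-0.524307)(381) + (0.965925)(77) = 47.84 m.
Horizontal magnitude = √(ΔE² + ΔN²) = √(510.56² + 47.84²) = 512.80 m.

513 m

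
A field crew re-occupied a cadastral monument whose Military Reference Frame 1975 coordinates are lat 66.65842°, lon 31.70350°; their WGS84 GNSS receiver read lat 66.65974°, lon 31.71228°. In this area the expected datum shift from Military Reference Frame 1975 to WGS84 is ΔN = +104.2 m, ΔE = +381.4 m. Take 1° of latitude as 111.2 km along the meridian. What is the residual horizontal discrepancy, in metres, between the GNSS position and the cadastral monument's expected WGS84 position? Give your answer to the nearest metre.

Observed coordinate differences: Δφ = +0.00132°, Δλ = +0.00878°.
Converting to metres (1° lat = 111200 m, cos φ = 0.396212): observed ΔN = 146.8 m, observed ΔE = 386.8 m.
Subtracting the expected shift leaves a residual of 146.8 − (104.2) = 42.6 m north and 386.8 − (381.4) = 5.4 m east.
Residual distance = √(42.6² + 5.4²) = 42.9 m.

43 m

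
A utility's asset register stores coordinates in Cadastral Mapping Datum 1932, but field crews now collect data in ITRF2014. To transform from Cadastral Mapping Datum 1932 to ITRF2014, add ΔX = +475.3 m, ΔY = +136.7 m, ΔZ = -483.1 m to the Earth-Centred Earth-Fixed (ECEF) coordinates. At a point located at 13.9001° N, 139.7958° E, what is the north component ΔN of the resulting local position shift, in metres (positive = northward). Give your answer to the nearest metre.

At φ = 13.9001°, λ = 139.7958°: sin φ = 0.240230, cos φ = 0.970716, sin λ = 0.645514, cos λ = -0.763749.
ΔN = −sin φ cos λ·ΔX − sin φ sin λ·ΔY + cos φ·ΔZ = −(0.240230)(-0.763749)(475.3) − (0.240230)(0.645514)(136.7) + (0.970716)(-483.1) = -402.95 m.

ΔN = -403 m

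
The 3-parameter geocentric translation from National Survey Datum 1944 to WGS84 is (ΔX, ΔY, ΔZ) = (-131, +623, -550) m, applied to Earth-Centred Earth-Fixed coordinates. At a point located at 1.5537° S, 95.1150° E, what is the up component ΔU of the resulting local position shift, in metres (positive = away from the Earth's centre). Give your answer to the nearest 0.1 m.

The local up (radial) axis is (cos φ cos λ, cos φ sin λ, sin φ), giving ΔU = 11.675 + 620.291 + 14.913 = 646.88 m.

ΔU = 646.9 m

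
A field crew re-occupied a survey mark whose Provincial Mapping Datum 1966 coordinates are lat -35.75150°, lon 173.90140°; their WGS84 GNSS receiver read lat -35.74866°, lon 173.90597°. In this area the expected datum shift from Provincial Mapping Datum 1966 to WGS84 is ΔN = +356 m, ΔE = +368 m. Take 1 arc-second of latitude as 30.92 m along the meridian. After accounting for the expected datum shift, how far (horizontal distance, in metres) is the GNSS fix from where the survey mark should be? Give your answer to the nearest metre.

60 m

Observed coordinate differences: Δφ = +0.00284°, Δλ = +0.00457°.
Converting to metres (1° lat = 111312 m, cos φ = 0.811559): observed ΔN = 316.1 m, observed ΔE = 412.8 m.
Subtracting the expected shift leaves a residual of 316.1 − (356) = -39.9 m north and 412.8 − (368) = 44.8 m east.
Residual distance = √((-39.9)² + 44.8²) = 60.0 m.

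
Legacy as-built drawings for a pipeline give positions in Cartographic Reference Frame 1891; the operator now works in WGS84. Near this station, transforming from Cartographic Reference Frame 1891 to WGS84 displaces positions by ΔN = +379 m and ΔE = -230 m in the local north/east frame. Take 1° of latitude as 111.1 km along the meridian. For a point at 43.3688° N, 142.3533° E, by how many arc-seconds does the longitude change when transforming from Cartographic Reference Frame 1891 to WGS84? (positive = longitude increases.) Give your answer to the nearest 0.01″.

Δλ = -10.25″

At latitude 43.3688°, cos φ = 0.726949.
1° of longitude at this latitude = 111.1 × cos φ = 80.76 km, so Δλ = -230.0 / 80764.0 = -0.0028478° = -10.252″.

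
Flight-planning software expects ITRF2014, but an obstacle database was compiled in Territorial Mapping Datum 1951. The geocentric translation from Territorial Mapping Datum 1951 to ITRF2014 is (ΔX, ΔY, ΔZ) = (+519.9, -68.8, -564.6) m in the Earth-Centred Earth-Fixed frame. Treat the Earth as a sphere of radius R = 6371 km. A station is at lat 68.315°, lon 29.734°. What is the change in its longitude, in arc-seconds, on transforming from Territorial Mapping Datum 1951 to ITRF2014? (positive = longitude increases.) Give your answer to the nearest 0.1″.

sin φ = 0.929229, cos φ = 0.369503, sin λ = 0.495974, cos λ = 0.868337.
East component: ΔE = −sin λ·ΔX + cos λ·ΔY = −(0.495974)(519.9) + (0.868337)(-68.8) = -317.60 m.
1° of latitude spans πR/180 = 111195 m; at latitude φ, 1° of longitude spans that × cos φ = 41086.9 m, so Δλ = -317.60 / 41086.9 × 3600 = -27.828″.

Δλ = -27.8″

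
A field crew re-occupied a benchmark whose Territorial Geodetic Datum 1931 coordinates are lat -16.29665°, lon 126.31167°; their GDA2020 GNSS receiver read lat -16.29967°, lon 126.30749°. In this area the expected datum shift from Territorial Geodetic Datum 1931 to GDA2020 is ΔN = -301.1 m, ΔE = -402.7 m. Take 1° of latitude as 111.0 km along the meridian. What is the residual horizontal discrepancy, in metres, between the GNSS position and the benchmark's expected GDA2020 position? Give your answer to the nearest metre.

Observed coordinate differences: Δφ = -0.00302°, Δλ = -0.00418°.
Converting to metres (1° lat = 111000 m, cos φ = 0.959822): observed ΔN = -335.2 m, observed ΔE = -445.3 m.
Subtracting the expected shift leaves a residual of -335.2 − (-301.1) = -34.1 m north and -445.3 − (-402.7) = -42.6 m east.
Residual distance = √((-34.1)² + (-42.6)²) = 54.6 m.

55 m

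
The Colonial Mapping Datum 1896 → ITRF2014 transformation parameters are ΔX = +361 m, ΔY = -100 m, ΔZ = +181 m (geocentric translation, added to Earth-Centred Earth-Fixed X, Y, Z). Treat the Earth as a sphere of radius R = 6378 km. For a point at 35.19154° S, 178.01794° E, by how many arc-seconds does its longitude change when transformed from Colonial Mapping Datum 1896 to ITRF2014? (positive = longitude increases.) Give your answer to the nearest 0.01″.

Δλ = 3.46″

sin φ = -0.576312, cos φ = 0.817230, sin λ = 0.034587, cos λ = -0.999402.
East component: ΔE = −sin λ·ΔX + cos λ·ΔY = −(0.034587)(361) + (-0.999402)(-100) = 87.45 m.
1° of latitude spans πR/180 = 111317 m; at latitude φ, 1° of longitude spans that × cos φ = 90971.7 m, so Δλ = 87.45 / 90971.7 × 3600 = 3.461″.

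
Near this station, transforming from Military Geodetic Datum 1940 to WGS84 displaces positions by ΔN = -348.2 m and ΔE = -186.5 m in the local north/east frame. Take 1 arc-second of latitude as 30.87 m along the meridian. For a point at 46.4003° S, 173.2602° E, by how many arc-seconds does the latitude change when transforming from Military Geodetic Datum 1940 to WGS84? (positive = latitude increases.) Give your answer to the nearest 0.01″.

1″ of latitude = 30.87 m, so Δφ = -348.2 / 30.87 = -11.280″.

Δφ = -11.28″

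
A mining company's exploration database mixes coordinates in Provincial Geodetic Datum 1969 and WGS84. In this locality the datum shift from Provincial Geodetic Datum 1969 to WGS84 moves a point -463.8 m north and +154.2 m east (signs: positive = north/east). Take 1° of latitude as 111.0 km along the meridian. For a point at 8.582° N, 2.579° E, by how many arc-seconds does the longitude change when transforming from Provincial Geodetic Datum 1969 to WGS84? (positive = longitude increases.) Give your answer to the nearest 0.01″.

Δλ = 5.06″

At latitude 8.582°, cos φ = 0.988803.
1° of longitude at this latitude = 111.0 × cos φ = 109.76 km, so Δλ = 154.2 / 109757.2 = 0.0014049° = 5.058″.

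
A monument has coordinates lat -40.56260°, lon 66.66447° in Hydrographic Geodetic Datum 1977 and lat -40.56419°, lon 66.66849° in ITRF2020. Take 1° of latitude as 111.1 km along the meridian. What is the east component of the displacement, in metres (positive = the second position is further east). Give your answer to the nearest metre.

Δφ = -40.56419° − -40.56260° = -0.00159°; Δλ = 66.66849° − 66.66447° = +0.00402°.
ΔN = Δφ × 111100 = -176.6 m; ΔE = Δλ × 111100 × cos(-40.56260°) = +0.00402 × 111100 × 0.759696 = 339.3 m.

ΔE = 339 m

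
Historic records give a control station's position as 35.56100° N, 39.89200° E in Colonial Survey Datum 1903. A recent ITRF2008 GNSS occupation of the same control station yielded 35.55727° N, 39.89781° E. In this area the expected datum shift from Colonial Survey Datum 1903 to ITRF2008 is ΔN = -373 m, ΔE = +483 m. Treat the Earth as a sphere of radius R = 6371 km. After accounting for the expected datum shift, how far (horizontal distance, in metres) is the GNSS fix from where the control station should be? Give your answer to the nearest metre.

Observed coordinate differences: Δφ = -0.00373°, Δλ = +0.00581°.
Converting to metres (1° lat = 111195 m, cos φ = 0.813497): observed ΔN = -414.8 m, observed ΔE = 525.6 m.
Subtracting the expected shift leaves a residual of -414.8 − (-373) = -41.8 m north and 525.6 − (483) = 42.6 m east.
Residual distance = √((-41.8)² + 42.6²) = 59.6 m.

60 m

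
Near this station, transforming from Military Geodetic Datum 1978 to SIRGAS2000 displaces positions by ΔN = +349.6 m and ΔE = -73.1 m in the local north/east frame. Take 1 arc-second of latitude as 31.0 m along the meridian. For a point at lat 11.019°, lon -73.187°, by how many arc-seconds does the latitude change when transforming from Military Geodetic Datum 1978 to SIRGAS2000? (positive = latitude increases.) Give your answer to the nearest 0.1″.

1″ of latitude = 31.00 m, so Δφ = 349.6 / 31.00 = 11.277″.

Δφ = 11.3″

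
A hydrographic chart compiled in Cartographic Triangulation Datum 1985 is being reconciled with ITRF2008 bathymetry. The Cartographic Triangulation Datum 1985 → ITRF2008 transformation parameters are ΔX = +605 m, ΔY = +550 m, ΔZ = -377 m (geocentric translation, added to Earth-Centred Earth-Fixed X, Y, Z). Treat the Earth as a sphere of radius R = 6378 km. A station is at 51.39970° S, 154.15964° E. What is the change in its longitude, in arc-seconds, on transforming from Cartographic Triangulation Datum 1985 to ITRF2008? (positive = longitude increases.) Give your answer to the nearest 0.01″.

Δλ = -39.33″

sin φ = -0.781517, cos φ = 0.623884, sin λ = 0.435865, cos λ = -0.900012.
East component: ΔE = −sin λ·ΔX + cos λ·ΔY = −(0.435865)(605) + (-0.900012)(550) = -758.71 m.
1° of latitude spans πR/180 = 111317 m; at latitude φ, 1° of longitude spans that × cos φ = 69448.9 m, so Δλ = -758.71 / 69448.9 × 3600 = -39.329″.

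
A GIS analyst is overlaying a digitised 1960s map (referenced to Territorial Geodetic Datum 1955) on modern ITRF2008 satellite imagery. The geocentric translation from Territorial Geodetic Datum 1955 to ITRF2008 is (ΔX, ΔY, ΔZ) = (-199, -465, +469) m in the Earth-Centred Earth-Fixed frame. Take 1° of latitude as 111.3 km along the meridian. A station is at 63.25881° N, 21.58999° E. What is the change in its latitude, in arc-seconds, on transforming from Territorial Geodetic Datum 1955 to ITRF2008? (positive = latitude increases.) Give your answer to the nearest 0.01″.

sin φ = 0.893048, cos φ = 0.449961, sin λ = 0.367962, cos λ = 0.929841.
North component: ΔN = −sin φ cos λ·ΔX − sin φ sin λ·ΔY + cos φ·ΔZ = −(0.893048)(0.929841)(-199) − (0.893048)(0.367962)(-465) + (0.449961)(469) = 529.08 m.
1° of latitude spans 111300 m, so Δφ = 529.08 / 111300 × 3600 = 17.113″.

Δφ = 17.11″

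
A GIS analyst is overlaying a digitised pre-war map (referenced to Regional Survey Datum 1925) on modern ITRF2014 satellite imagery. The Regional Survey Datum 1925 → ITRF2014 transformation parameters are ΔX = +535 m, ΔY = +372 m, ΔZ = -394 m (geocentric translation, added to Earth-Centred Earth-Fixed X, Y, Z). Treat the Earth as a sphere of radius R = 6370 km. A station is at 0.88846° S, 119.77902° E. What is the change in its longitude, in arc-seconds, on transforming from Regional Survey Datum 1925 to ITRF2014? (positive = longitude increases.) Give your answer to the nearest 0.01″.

sin φ = -0.015506, cos φ = 0.999880, sin λ = 0.867947, cos λ = -0.496656.
East component: ΔE = −sin λ·ΔX + cos λ·ΔY = −(0.867947)(535) + (-0.496656)(372) = -649.11 m.
1° of latitude spans πR/180 = 111177 m; at latitude φ, 1° of longitude spans that × cos φ = 111164.1 m, so Δλ = -649.11 / 111164.1 × 3600 = -21.021″.

Δλ = -21.02″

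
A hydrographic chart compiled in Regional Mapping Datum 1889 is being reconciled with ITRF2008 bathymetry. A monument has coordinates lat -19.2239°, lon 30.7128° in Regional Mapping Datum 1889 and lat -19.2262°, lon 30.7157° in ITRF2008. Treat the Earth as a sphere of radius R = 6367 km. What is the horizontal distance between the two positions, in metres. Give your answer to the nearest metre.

397 m

Δφ = -19.2262° − -19.2239° = -0.0023°; Δλ = 30.7157° − 30.7128° = +0.0029°.
1° along a meridian = πR/180 = 111125 m.
ΔN = Δφ × 111125 = -255.6 m; ΔE = Δλ × 111125 × cos(-19.2239°) = +0.0029 × 111125 × 0.944239 = 304.3 m.
Distance = √(ΔE² + ΔN²) = √(304.3² + (-255.6)²) = 397.4 m.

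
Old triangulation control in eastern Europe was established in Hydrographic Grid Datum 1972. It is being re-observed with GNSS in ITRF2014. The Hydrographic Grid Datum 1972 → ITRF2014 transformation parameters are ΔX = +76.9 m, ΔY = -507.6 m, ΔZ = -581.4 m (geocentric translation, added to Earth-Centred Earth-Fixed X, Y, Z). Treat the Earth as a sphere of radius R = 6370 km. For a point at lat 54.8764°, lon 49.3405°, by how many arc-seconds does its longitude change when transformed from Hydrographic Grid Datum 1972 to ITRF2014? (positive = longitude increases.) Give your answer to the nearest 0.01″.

sin φ = 0.817913, cos φ = 0.575342, sin λ = 0.758595, cos λ = 0.651562.
East component: ΔE = −sin λ·ΔX + cos λ·ΔY = −(0.758595)(76.9) + (0.651562)(-507.6) = -389.07 m.
1° of latitude spans πR/180 = 111177 m; at latitude φ, 1° of longitude spans that × cos φ = 63965.1 m, so Δλ = -389.07 / 63965.1 × 3600 = -21.897″.

Δλ = -21.90″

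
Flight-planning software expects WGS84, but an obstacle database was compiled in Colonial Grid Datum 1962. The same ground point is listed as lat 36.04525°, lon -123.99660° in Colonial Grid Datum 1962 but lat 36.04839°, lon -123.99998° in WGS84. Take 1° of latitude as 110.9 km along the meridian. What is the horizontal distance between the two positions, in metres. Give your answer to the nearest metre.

Δφ = 36.04839° − 36.04525° = +0.00314°; Δλ = -123.99998° − -123.99660° = -0.00338°.
ΔN = Δφ × 110900 = 348.2 m; ΔE = Δλ × 110900 × cos(36.04525°) = -0.00338 × 110900 × 0.808553 = -303.1 m.
Distance = √(ΔE² + ΔN²) = √((-303.1)² + 348.2²) = 461.6 m.

462 m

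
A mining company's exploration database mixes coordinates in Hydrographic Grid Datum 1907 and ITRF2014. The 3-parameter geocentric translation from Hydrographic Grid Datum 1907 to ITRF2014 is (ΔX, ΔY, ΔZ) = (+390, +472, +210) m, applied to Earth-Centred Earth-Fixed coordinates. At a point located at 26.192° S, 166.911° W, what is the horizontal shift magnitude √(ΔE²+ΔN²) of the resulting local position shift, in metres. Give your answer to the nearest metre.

372 m

The local east axis at (φ, λ) is (−sin λ, cos λ, 0), so ΔE = −sin(-166.911°)·390 + cos(-166.911°)·472 = -371.42 m.
The local north axis is (−sin φ cos λ, −sin φ sin λ, cos φ), giving ΔN = -167.666 − 47.180 + 188.437 = -26.41 m.
Horizontal magnitude = √(ΔE² + ΔN²) = √((-371.42)² + (-26.41)²) = 372.35 m.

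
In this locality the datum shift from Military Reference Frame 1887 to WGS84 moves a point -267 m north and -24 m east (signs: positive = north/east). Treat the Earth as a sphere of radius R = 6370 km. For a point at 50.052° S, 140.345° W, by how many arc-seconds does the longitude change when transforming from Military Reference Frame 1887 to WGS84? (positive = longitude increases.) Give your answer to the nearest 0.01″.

At latitude -50.052°, cos φ = 0.642092.
One radian of longitude at latitude φ spans R cos φ, so Δλ = ΔE / (R cos φ) = -24.0 / (6370000 × 0.642092) = -5.8678e-06 rad = -1.210″.

Δλ = -1.21″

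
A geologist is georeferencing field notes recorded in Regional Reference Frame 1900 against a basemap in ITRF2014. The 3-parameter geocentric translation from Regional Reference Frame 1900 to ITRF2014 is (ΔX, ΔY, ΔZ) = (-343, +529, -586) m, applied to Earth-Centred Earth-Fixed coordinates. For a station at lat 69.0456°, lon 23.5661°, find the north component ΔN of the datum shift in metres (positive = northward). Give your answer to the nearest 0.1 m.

At φ = 69.0456°, λ = 23.5661°: sin φ = 0.933865, cos φ = 0.357625, sin λ = 0.399807, cos λ = 0.916599.
ΔN = −sin φ cos λ·ΔX − sin φ sin λ·ΔY + cos φ·ΔZ = −(0.933865)(0.916599)(-343) − (0.933865)(0.399807)(529) + (0.357625)(-586) = -113.48 m.

ΔN = -113.5 m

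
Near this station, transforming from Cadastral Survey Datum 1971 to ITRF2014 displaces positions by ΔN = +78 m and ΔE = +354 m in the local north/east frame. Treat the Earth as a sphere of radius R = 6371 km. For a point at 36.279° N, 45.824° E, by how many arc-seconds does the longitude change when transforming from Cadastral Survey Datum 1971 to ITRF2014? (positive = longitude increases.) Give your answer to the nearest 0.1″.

Δλ = 14.2″

At latitude 36.279°, cos φ = 0.806145.
One radian of longitude at latitude φ spans R cos φ, so Δλ = ΔE / (R cos φ) = 354.0 / (6371000 × 0.806145) = 6.8926e-05 rad = 14.217″.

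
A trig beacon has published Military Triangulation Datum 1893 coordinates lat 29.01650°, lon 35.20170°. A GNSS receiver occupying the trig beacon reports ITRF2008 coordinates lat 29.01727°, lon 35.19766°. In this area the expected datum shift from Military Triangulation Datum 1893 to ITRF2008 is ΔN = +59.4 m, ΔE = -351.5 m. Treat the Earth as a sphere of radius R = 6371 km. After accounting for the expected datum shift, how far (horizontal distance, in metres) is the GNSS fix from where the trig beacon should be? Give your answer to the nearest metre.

49 m

Observed coordinate differences: Δφ = +0.00077°, Δλ = -0.00404°.
Converting to metres (1° lat = 111195 m, cos φ = 0.874480): observed ΔN = 85.6 m, observed ΔE = -392.8 m.
Subtracting the expected shift leaves a residual of 85.6 − (59.4) = 26.2 m north and -392.8 − (-351.5) = -41.3 m east.
Residual distance = √(26.2² + (-41.3)²) = 49.0 m.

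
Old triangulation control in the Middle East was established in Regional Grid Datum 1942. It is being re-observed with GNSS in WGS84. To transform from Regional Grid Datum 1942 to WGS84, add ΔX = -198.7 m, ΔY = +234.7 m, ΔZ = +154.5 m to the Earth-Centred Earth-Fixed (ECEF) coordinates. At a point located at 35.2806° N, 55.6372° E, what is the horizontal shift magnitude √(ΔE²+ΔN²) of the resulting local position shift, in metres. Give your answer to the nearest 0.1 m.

306.8 m

The local east axis at (φ, λ) is (−sin λ, cos λ, 0), so ΔE = −sin(55.6372°)·(-198.7) + cos(55.6372°)·234.7 = 296.49 m.
The local north axis is (−sin φ cos λ, −sin φ sin λ, cos φ), giving ΔN = 64.777 − 111.901 + 126.123 = 79.00 m.
Horizontal magnitude = √(ΔE² + ΔN²) = √(296.49² + 79.00²) = 306.84 m.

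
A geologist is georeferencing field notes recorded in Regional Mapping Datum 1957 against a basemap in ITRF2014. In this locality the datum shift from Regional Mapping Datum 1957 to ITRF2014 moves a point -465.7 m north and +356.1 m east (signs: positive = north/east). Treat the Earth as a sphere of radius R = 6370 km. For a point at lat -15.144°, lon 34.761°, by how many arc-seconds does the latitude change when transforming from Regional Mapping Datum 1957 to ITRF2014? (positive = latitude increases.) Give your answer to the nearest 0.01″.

On a sphere of radius R, 1 rad of latitude = R, so Δφ = ΔN / R = -465.7 / 6370000 = -7.3108e-05 rad = -15.080″.

Δφ = -15.08″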